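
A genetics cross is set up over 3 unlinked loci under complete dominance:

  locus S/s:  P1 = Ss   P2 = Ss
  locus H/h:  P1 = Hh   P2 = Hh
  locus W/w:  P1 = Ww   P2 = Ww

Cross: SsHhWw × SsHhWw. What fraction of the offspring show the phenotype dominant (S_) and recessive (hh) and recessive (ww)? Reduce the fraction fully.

P(S_ hh ww) = 3/64

SsHhWw gametes: SHW×1, SHw×1, ShW×1, Shw×1, sHW×1, sHw×1, shW×1, shw×1
SsHhWw gametes: SHW×1, SHw×1, ShW×1, Shw×1, sHW×1, sHw×1, shW×1, shw×1
SsHhWw×SsHhWw grid (8·8=64): SSHHWW=1 SSHHWw=2 SSHHww=1 SSHhWW=2 SSHhWw=4 SSHhww=2 SShhWW=1 SShhWw=2 SShhww=1 SsHHWW=2 SsHHWw=4 SsHHww=2 SsHhWW=4 SsHhWw=8 SsHhww=4 SshhWW=2 SshhWw=4 Sshhww=2 ssHHWW=1 ssHHWw=2 ssHHww=1 ssHhWW=2 ssHhWw=4 ssHhww=2 sshhWW=1 sshhWw=2 sshhww=1
S_ hh ww hits 3/64; gcd=1; 3÷1/64÷1 = 3/64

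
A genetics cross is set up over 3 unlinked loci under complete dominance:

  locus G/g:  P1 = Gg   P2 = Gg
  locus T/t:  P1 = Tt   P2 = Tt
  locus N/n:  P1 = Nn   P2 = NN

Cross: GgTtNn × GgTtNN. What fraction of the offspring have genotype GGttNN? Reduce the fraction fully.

GgTtNn gametes: GTN×1, GTn×1, GtN×1, Gtn×1, gTN×1, gTn×1, gtN×1, gtn×1
GgTtNN gametes: GTN×2, GtN×2, gTN×2, gtN×2
GgTtNn×GgTtNN grid (8·8=64): GGTTNN=2 GGTTNn=2 GGTtNN=4 GGTtNn=4 GGttNN=2 GGttNn=2 GgTTNN=4 GgTTNn=4 GgTtNN=8 GgTtNn=8 GgttNN=4 GgttNn=4 ggTTNN=2 ggTTNn=2 ggTtNN=4 ggTtNn=4 ggttNN=2 ggttNn=2
GGttNN hits 2/64; gcd=2; 2÷2/64÷2 = 1/32

P(GGttNN) = 1/32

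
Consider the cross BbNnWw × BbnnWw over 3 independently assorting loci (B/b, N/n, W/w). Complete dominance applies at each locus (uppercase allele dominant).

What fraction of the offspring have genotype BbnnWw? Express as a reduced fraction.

BbNnWw gametes: BNW×1, BNw×1, BnW×1, Bnw×1, bNW×1, bNw×1, bnW×1, bnw×1
BbnnWw gametes: BnW×2, Bnw×2, bnW×2, bnw×2
BbNnWw×BbnnWw grid (8·8=64): BBNnWW=2 BBNnWw=4 BBNnww=2 BBnnWW=2 BBnnWw=4 BBnnww=2 BbNnWW=4 BbNnWw=8 BbNnww=4 BbnnWW=4 BbnnWw=8 Bbnnww=4 bbNnWW=2 bbNnWw=4 bbNnww=2 bbnnWW=2 bbnnWw=4 bbnnww=2
BbnnWw hits 8/64; gcd=8; 8÷8/64÷8 = 1/8

P(BbnnWw) = 1/8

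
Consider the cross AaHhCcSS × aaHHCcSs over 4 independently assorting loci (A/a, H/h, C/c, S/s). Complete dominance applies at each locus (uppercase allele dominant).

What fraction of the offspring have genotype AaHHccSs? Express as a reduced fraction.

P(AaHHccSs) = 1/32

AaHhCcSS gametes: AHCS×2, AHcS×2, AhCS×2, AhcS×2, aHCS×2, aHcS×2, ahCS×2, ahcS×2
aaHHCcSs gametes: aHCS×4, aHCs×4, aHcS×4, aHcs×4
AaHhCcSS×aaHHCcSs grid (16·16=256): AaHHCCSS=8 AaHHCCSs=8 AaHHCcSS=16 AaHHCcSs=16 AaHHccSS=8 AaHHccSs=8 AaHhCCSS=8 AaHhCCSs=8 AaHhCcSS=16 AaHhCcSs=16 AaHhccSS=8 AaHhccSs=8 aaHHCCSS=8 aaHHCCSs=8 aaHHCcSS=16 aaHHCcSs=16 aaHHccSS=8 aaHHccSs=8 aaHhCCSS=8 aaHhCCSs=8 aaHhCcSS=16 aaHhCcSs=16 aaHhccSS=8 aaHhccSs=8
AaHHccSs hits 8/256; gcd=8; 8÷8/256÷8 = 1/32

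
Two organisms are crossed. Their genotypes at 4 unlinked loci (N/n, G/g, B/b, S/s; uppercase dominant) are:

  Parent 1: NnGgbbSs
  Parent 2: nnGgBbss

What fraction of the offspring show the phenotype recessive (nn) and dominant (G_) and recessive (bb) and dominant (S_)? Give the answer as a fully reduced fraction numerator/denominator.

NnGgbbSs gametes: NGbS×2, NGbs×2, NgbS×2, Ngbs×2, nGbS×2, nGbs×2, ngbS×2, ngbs×2
nnGgBbss gametes: nGBs×4, nGbs×4, ngBs×4, ngbs×4
NnGgbbSs×nnGgBbss grid (16·16=256): NnGGBbSs=8 NnGGBbss=8 NnGGbbSs=8 NnGGbbss=8 NnGgBbSs=16 NnGgBbss=16 NnGgbbSs=16 NnGgbbss=16 NnggBbSs=8 NnggBbss=8 NnggbbSs=8 Nnggbbss=8 nnGGBbSs=8 nnGGBbss=8 nnGGbbSs=8 nnGGbbss=8 nnGgBbSs=16 nnGgBbss=16 nnGgbbSs=16 nnGgbbss=16 nnggBbSs=8 nnggBbss=8 nnggbbSs=8 nnggbbss=8
nn G_ bb S_ hits 24/256; gcd=8; 24÷8/256÷8 = 3/32

P(nn G_ bb S_) = 3/32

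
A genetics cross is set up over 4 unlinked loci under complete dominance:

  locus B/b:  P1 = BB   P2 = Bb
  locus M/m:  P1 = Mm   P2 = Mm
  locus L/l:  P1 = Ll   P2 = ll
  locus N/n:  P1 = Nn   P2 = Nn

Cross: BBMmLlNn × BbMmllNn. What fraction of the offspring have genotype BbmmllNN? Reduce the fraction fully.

BBMmLlNn gametes: BMLN×2, BMLn×2, BMlN×2, BMln×2, BmLN×2, BmLn×2, BmlN×2, Bmln×2
BbMmllNn gametes: BMlN×2, BMln×2, BmlN×2, Bmln×2, bMlN×2, bMln×2, bmlN×2, bmln×2
BBMmLlNn×BbMmllNn grid (16·16=256): BBMMLlNN=4 BBMMLlNn=8 BBMMLlnn=4 BBMMllNN=4 BBMMllNn=8 BBMMllnn=4 BBMmLlNN=8 BBMmLlNn=16 BBMmLlnn=8 BBMmllNN=8 BBMmllNn=16 BBMmllnn=8 BBmmLlNN=4 BBmmLlNn=8 BBmmLlnn=4 BBmmllNN=4 BBmmllNn=8 BBmmllnn=4 BbMMLlNN=4 BbMMLlNn=8 BbMMLlnn=4 BbMMllNN=4 BbMMllNn=8 BbMMllnn=4 BbMmLlNN=8 BbMmLlNn=16 BbMmLlnn=8 BbMmllNN=8 BbMmllNn=16 BbMmllnn=8 BbmmLlNN=4 BbmmLlNn=8 BbmmLlnn=4 BbmmllNN=4 BbmmllNn=8 Bbmmllnn=4
BbmmllNN hits 4/256; gcd=4; 4÷4/256÷4 = 1/64

P(BbmmllNN) = 1/64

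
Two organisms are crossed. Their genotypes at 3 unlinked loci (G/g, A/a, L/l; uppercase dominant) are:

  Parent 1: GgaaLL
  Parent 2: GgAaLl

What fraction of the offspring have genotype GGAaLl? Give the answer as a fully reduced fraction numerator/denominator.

P(GGAaLl) = 1/16

GgaaLL gametes: GaL×4, gaL×4
GgAaLl gametes: GAL×1, GAl×1, GaL×1, Gal×1, gAL×1, gAl×1, gaL×1, gal×1
GgaaLL×GgAaLl grid (8·8=64): GGAaLL=4 GGAaLl=4 GGaaLL=4 GGaaLl=4 GgAaLL=8 GgAaLl=8 GgaaLL=8 GgaaLl=8 ggAaLL=4 ggAaLl=4 ggaaLL=4 ggaaLl=4
GGAaLl hits 4/64; gcd=4; 4÷4/64÷4 = 1/16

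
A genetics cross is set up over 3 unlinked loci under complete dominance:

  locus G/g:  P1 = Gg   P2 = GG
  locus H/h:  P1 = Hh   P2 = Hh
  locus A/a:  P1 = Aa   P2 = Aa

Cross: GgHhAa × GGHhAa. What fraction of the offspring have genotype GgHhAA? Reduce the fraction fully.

GgHhAa gametes: GHA×1, GHa×1, GhA×1, Gha×1, gHA×1, gHa×1, ghA×1, gha×1
GGHhAa gametes: GHA×2, GHa×2, GhA×2, Gha×2
GgHhAa×GGHhAa grid (8·8=64): GGHHAA=2 GGHHAa=4 GGHHaa=2 GGHhAA=4 GGHhAa=8 GGHhaa=4 GGhhAA=2 GGhhAa=4 GGhhaa=2 GgHHAA=2 GgHHAa=4 GgHHaa=2 GgHhAA=4 GgHhAa=8 GgHhaa=4 GghhAA=2 GghhAa=4 Gghhaa=2
GgHhAA hits 4/64; gcd=4; 4÷4/64÷4 = 1/16

P(GgHhAA) = 1/16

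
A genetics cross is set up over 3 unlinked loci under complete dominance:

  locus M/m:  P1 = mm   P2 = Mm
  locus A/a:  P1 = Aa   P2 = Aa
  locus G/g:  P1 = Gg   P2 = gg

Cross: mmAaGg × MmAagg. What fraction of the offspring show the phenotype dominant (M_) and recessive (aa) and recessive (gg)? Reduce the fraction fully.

mmAaGg gametes: mAG×2, mAg×2, maG×2, mag×2
MmAagg gametes: MAg×2, Mag×2, mAg×2, mag×2
mmAaGg×MmAagg grid (8·8=64): MmAAGg=4 MmAAgg=4 MmAaGg=8 MmAagg=8 MmaaGg=4 Mmaagg=4 mmAAGg=4 mmAAgg=4 mmAaGg=8 mmAagg=8 mmaaGg=4 mmaagg=4
M_ aa gg hits 4/64; gcd=4; 4÷4/64÷4 = 1/16

P(M_ aa gg) = 1/16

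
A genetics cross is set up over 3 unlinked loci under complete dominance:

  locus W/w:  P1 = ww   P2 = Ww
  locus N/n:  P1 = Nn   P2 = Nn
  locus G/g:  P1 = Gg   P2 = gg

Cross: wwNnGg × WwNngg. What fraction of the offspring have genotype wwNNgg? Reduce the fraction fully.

P(wwNNgg) = 1/16

wwNnGg gametes: wNG×2, wNg×2, wnG×2, wng×2
WwNngg gametes: WNg×2, Wng×2, wNg×2, wng×2
wwNnGg×WwNngg grid (8·8=64): WwNNGg=4 WwNNgg=4 WwNnGg=8 WwNngg=8 WwnnGg=4 Wwnngg=4 wwNNGg=4 wwNNgg=4 wwNnGg=8 wwNngg=8 wwnnGg=4 wwnngg=4
wwNNgg hits 4/64; gcd=4; 4÷4/64÷4 = 1/16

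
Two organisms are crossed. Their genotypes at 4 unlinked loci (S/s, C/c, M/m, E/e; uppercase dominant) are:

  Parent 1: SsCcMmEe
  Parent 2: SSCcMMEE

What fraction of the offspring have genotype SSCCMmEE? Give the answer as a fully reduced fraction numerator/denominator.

SsCcMmEe gametes: SCME×1, SCMe×1, SCmE×1, SCme×1, ScME×1, ScMe×1, ScmE×1, Scme×1, sCME×1, sCMe×1, sCmE×1, sCme×1, scME×1, scMe×1, scmE×1, scme×1
SSCcMMEE gametes: SCME×8, ScME×8
SsCcMmEe×SSCcMMEE grid (16·16=256): SSCCMMEE=8 SSCCMMEe=8 SSCCMmEE=8 SSCCMmEe=8 SSCcMMEE=16 SSCcMMEe=16 SSCcMmEE=16 SSCcMmEe=16 SSccMMEE=8 SSccMMEe=8 SSccMmEE=8 SSccMmEe=8 SsCCMMEE=8 SsCCMMEe=8 SsCCMmEE=8 SsCCMmEe=8 SsCcMMEE=16 SsCcMMEe=16 SsCcMmEE=16 SsCcMmEe=16 SsccMMEE=8 SsccMMEe=8 SsccMmEE=8 SsccMmEe=8
SSCCMmEE hits 8/256; gcd=8; 8÷8/256÷8 = 1/32

P(SSCCMmEE) = 1/32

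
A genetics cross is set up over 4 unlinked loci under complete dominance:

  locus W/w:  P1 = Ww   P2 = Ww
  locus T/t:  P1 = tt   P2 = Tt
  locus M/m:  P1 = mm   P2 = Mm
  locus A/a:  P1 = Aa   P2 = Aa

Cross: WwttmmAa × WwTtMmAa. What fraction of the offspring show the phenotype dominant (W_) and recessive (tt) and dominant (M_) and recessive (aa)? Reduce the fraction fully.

P(W_ tt M_ aa) = 3/64

WwttmmAa gametes: WtmA×4, Wtma×4, wtmA×4, wtma×4
WwTtMmAa gametes: WTMA×1, WTMa×1, WTmA×1, WTma×1, WtMA×1, WtMa×1, WtmA×1, Wtma×1, wTMA×1, wTMa×1, wTmA×1, wTma×1, wtMA×1, wtMa×1, wtmA×1, wtma×1
WwttmmAa×WwTtMmAa grid (16·16=256): WWTtMmAA=4 WWTtMmAa=8 WWTtMmaa=4 WWTtmmAA=4 WWTtmmAa=8 WWTtmmaa=4 WWttMmAA=4 WWttMmAa=8 WWttMmaa=4 WWttmmAA=4 WWttmmAa=8 WWttmmaa=4 WwTtMmAA=8 WwTtMmAa=16 WwTtMmaa=8 WwTtmmAA=8 WwTtmmAa=16 WwTtmmaa=8 WwttMmAA=8 WwttMmAa=16 WwttMmaa=8 WwttmmAA=8 WwttmmAa=16 Wwttmmaa=8 wwTtMmAA=4 wwTtMmAa=8 wwTtMmaa=4 wwTtmmAA=4 wwTtmmAa=8 wwTtmmaa=4 wwttMmAA=4 wwttMmAa=8 wwttMmaa=4 wwttmmAA=4 wwttmmAa=8 wwttmmaa=4
W_ tt M_ aa hits 12/256; gcd=4; 12÷4/256÷4 = 3/64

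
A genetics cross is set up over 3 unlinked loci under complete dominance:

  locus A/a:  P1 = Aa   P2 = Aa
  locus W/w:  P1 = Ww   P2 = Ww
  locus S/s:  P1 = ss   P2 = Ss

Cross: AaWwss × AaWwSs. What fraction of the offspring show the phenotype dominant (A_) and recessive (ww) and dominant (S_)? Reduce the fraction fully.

AaWwss gametes: AWs×2, Aws×2, aWs×2, aws×2
AaWwSs gametes: AWS×1, AWs×1, AwS×1, Aws×1, aWS×1, aWs×1, awS×1, aws×1
AaWwss×AaWwSs grid (8·8=64): AAWWSs=2 AAWWss=2 AAWwSs=4 AAWwss=4 AAwwSs=2 AAwwss=2 AaWWSs=4 AaWWss=4 AaWwSs=8 AaWwss=8 AawwSs=4 Aawwss=4 aaWWSs=2 aaWWss=2 aaWwSs=4 aaWwss=4 aawwSs=2 aawwss=2
A_ ww S_ hits 6/64; gcd=2; 6÷2/64÷2 = 3/32

P(A_ ww S_) = 3/32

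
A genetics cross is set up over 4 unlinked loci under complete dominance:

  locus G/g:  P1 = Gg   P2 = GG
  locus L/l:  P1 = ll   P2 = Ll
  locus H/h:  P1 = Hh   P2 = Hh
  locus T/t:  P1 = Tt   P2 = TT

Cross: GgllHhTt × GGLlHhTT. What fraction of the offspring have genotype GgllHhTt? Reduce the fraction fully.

GgllHhTt gametes: GlHT×2, GlHt×2, GlhT×2, Glht×2, glHT×2, glHt×2, glhT×2, glht×2
GGLlHhTT gametes: GLHT×4, GLhT×4, GlHT×4, GlhT×4
GgllHhTt×GGLlHhTT grid (16·16=256): GGLlHHTT=8 GGLlHHTt=8 GGLlHhTT=16 GGLlHhTt=16 GGLlhhTT=8 GGLlhhTt=8 GGllHHTT=8 GGllHHTt=8 GGllHhTT=16 GGllHhTt=16 GGllhhTT=8 GGllhhTt=8 GgLlHHTT=8 GgLlHHTt=8 GgLlHhTT=16 GgLlHhTt=16 GgLlhhTT=8 GgLlhhTt=8 GgllHHTT=8 GgllHHTt=8 GgllHhTT=16 GgllHhTt=16 GgllhhTT=8 GgllhhTt=8
GgllHhTt hits 16/256; gcd=16; 16÷16/256÷16 = 1/16

P(GgllHhTt) = 1/16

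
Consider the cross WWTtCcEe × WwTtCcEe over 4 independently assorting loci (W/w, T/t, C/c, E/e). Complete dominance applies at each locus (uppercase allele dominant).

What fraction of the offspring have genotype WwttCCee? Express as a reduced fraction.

WWTtCcEe gametes: WTCE×2, WTCe×2, WTcE×2, WTce×2, WtCE×2, WtCe×2, WtcE×2, Wtce×2
WwTtCcEe gametes: WTCE×1, WTCe×1, WTcE×1, WTce×1, WtCE×1, WtCe×1, WtcE×1, Wtce×1, wTCE×1, wTCe×1, wTcE×1, wTce×1, wtCE×1, wtCe×1, wtcE×1, wtce×1
WWTtCcEe×WwTtCcEe grid (16·16=256): WWTTCCEE=2 WWTTCCEe=4 WWTTCCee=2 WWTTCcEE=4 WWTTCcEe=8 WWTTCcee=4 WWTTccEE=2 WWTTccEe=4 WWTTccee=2 WWTtCCEE=4 WWTtCCEe=8 WWTtCCee=4 WWTtCcEE=8 WWTtCcEe=16 WWTtCcee=8 WWTtccEE=4 WWTtccEe=8 WWTtccee=4 WWttCCEE=2 WWttCCEe=4 WWttCCee=2 WWttCcEE=4 WWttCcEe=8 WWttCcee=4 WWttccEE=2 WWttccEe=4 WWttccee=2 WwTTCCEE=2 WwTTCCEe=4 WwTTCCee=2 WwTTCcEE=4 WwTTCcEe=8 WwTTCcee=4 WwTTccEE=2 WwTTccEe=4 WwTTccee=2 WwTtCCEE=4 WwTtCCEe=8 WwTtCCee=4 WwTtCcEE=8 WwTtCcEe=16 WwTtCcee=8 WwTtccEE=4 WwTtccEe=8 WwTtccee=4 WwttCCEE=2 WwttCCEe=4 WwttCCee=2 WwttCcEE=4 WwttCcEe=8 WwttCcee=4 WwttccEE=2 WwttccEe=4 Wwttccee=2
WwttCCee hits 2/256; gcd=2; 2÷2/256÷2 = 1/128

P(WwttCCee) = 1/128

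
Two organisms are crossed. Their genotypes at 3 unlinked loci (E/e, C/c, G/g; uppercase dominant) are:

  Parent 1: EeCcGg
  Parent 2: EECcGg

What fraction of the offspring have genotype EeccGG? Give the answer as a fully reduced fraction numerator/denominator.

P(EeccGG) = 1/32

EeCcGg gametes: ECG×1, ECg×1, EcG×1, Ecg×1, eCG×1, eCg×1, ecG×1, ecg×1
EECcGg gametes: ECG×2, ECg×2, EcG×2, Ecg×2
EeCcGg×EECcGg grid (8·8=64): EECCGG=2 EECCGg=4 EECCgg=2 EECcGG=4 EECcGg=8 EECcgg=4 EEccGG=2 EEccGg=4 EEccgg=2 EeCCGG=2 EeCCGg=4 EeCCgg=2 EeCcGG=4 EeCcGg=8 EeCcgg=4 EeccGG=2 EeccGg=4 Eeccgg=2
EeccGG hits 2/64; gcd=2; 2÷2/64÷2 = 1/32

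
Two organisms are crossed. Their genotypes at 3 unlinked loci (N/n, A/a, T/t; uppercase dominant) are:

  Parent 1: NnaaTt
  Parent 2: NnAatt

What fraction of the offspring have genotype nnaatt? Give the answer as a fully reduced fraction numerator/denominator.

NnaaTt gametes: NaT×2, Nat×2, naT×2, nat×2
NnAatt gametes: NAt×2, Nat×2, nAt×2, nat×2
NnaaTt×NnAatt grid (8·8=64): NNAaTt=4 NNAatt=4 NNaaTt=4 NNaatt=4 NnAaTt=8 NnAatt=8 NnaaTt=8 Nnaatt=8 nnAaTt=4 nnAatt=4 nnaaTt=4 nnaatt=4
nnaatt hits 4/64; gcd=4; 4÷4/64÷4 = 1/16

P(nnaatt) = 1/16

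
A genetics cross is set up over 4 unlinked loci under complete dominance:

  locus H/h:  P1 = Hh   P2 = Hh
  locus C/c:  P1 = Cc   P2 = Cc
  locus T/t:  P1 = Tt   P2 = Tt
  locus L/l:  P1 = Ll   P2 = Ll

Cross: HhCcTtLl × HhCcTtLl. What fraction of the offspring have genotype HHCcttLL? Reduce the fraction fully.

P(HHCcttLL) = 1/128

HhCcTtLl gametes: HCTL×1, HCTl×1, HCtL×1, HCtl×1, HcTL×1, HcTl×1, HctL×1, Hctl×1, hCTL×1, hCTl×1, hCtL×1, hCtl×1, hcTL×1, hcTl×1, hctL×1, hctl×1
HhCcTtLl gametes: HCTL×1, HCTl×1, HCtL×1, HCtl×1, HcTL×1, HcTl×1, HctL×1, Hctl×1, hCTL×1, hCTl×1, hCtL×1, hCtl×1, hcTL×1, hcTl×1, hctL×1, hctl×1
HhCcTtLl×HhCcTtLl grid (16·16=256): HHCCTTLL=1 HHCCTTLl=2 HHCCTTll=1 HHCCTtLL=2 HHCCTtLl=4 HHCCTtll=2 HHCCttLL=1 HHCCttLl=2 HHCCttll=1 HHCcTTLL=2 HHCcTTLl=4 HHCcTTll=2 HHCcTtLL=4 HHCcTtLl=8 HHCcTtll=4 HHCcttLL=2 HHCcttLl=4 HHCcttll=2 HHccTTLL=1 HHccTTLl=2 HHccTTll=1 HHccTtLL=2 HHccTtLl=4 HHccTtll=2 HHccttLL=1 HHccttLl=2 HHccttll=1 HhCCTTLL=2 HhCCTTLl=4 HhCCTTll=2 HhCCTtLL=4 HhCCTtLl=8 HhCCTtll=4 HhCCttLL=2 HhCCttLl=4 HhCCttll=2 HhCcTTLL=4 HhCcTTLl=8 HhCcTTll=4 HhCcTtLL=8 HhCcTtLl=16 HhCcTtll=8 HhCcttLL=4 HhCcttLl=8 HhCcttll=4 HhccTTLL=2 HhccTTLl=4 HhccTTll=2 HhccTtLL=4 HhccTtLl=8 HhccTtll=4 HhccttLL=2 HhccttLl=4 Hhccttll=2 hhCCTTLL=1 hhCCTTLl=2 hhCCTTll=1 hhCCTtLL=2 hhCCTtLl=4 hhCCTtll=2 hhCCttLL=1 hhCCttLl=2 hhCCttll=1 hhCcTTLL=2 hhCcTTLl=4 hhCcTTll=2 hhCcTtLL=4 hhCcTtLl=8 hhCcTtll=4 hhCcttLL=2 hhCcttLl=4 hhCcttll=2 hhccTTLL=1 hhccTTLl=2 hhccTTll=1 hhccTtLL=2 hhccTtLl=4 hhccTtll=2 hhccttLL=1 hhccttLl=2 hhccttll=1
HHCcttLL hits 2/256; gcd=2; 2÷2/256÷2 = 1/128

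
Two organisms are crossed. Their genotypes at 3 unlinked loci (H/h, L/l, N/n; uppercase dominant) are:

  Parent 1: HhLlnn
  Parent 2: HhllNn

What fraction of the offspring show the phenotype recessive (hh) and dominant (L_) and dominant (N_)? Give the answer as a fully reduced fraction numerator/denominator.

HhLlnn gametes: HLn×2, Hln×2, hLn×2, hln×2
HhllNn gametes: HlN×2, Hln×2, hlN×2, hln×2
HhLlnn×HhllNn grid (8·8=64): HHLlNn=4 HHLlnn=4 HHllNn=4 HHllnn=4 HhLlNn=8 HhLlnn=8 HhllNn=8 Hhllnn=8 hhLlNn=4 hhLlnn=4 hhllNn=4 hhllnn=4
hh L_ N_ hits 4/64; gcd=4; 4÷4/64÷4 = 1/16

P(hh L_ N_) = 1/16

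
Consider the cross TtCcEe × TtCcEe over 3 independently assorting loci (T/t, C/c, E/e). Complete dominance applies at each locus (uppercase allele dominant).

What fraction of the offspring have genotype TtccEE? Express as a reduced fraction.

P(TtccEE) = 1/32

TtCcEe gametes: TCE×1, TCe×1, TcE×1, Tce×1, tCE×1, tCe×1, tcE×1, tce×1
TtCcEe gametes: TCE×1, TCe×1, TcE×1, Tce×1, tCE×1, tCe×1, tcE×1, tce×1
TtCcEe×TtCcEe grid (8·8=64): TTCCEE=1 TTCCEe=2 TTCCee=1 TTCcEE=2 TTCcEe=4 TTCcee=2 TTccEE=1 TTccEe=2 TTccee=1 TtCCEE=2 TtCCEe=4 TtCCee=2 TtCcEE=4 TtCcEe=8 TtCcee=4 TtccEE=2 TtccEe=4 Ttccee=2 ttCCEE=1 ttCCEe=2 ttCCee=1 ttCcEE=2 ttCcEe=4 ttCcee=2 ttccEE=1 ttccEe=2 ttccee=1
TtccEE hits 2/64; gcd=2; 2÷2/64÷2 = 1/32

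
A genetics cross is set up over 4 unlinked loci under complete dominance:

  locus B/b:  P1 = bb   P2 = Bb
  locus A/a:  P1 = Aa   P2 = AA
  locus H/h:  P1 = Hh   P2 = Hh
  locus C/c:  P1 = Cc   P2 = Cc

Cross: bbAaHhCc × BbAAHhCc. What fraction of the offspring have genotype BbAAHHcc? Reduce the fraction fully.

bbAaHhCc gametes: bAHC×2, bAHc×2, bAhC×2, bAhc×2, baHC×2, baHc×2, bahC×2, bahc×2
BbAAHhCc gametes: BAHC×2, BAHc×2, BAhC×2, BAhc×2, bAHC×2, bAHc×2, bAhC×2, bAhc×2
bbAaHhCc×BbAAHhCc grid (16·16=256): BbAAHHCC=4 BbAAHHCc=8 BbAAHHcc=4 BbAAHhCC=8 BbAAHhCc=16 BbAAHhcc=8 BbAAhhCC=4 BbAAhhCc=8 BbAAhhcc=4 BbAaHHCC=4 BbAaHHCc=8 BbAaHHcc=4 BbAaHhCC=8 BbAaHhCc=16 BbAaHhcc=8 BbAahhCC=4 BbAahhCc=8 BbAahhcc=4 bbAAHHCC=4 bbAAHHCc=8 bbAAHHcc=4 bbAAHhCC=8 bbAAHhCc=16 bbAAHhcc=8 bbAAhhCC=4 bbAAhhCc=8 bbAAhhcc=4 bbAaHHCC=4 bbAaHHCc=8 bbAaHHcc=4 bbAaHhCC=8 bbAaHhCc=16 bbAaHhcc=8 bbAahhCC=4 bbAahhCc=8 bbAahhcc=4
BbAAHHcc hits 4/256; gcd=4; 4÷4/256÷4 = 1/64

P(BbAAHHcc) = 1/64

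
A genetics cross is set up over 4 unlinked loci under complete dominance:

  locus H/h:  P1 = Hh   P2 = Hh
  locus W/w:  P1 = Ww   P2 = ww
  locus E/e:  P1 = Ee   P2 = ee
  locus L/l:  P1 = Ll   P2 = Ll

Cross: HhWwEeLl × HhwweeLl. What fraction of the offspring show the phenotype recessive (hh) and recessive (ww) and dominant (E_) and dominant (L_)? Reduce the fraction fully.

P(hh ww E_ L_) = 3/64

HhWwEeLl gametes: HWEL×1, HWEl×1, HWeL×1, HWel×1, HwEL×1, HwEl×1, HweL×1, Hwel×1, hWEL×1, hWEl×1, hWeL×1, hWel×1, hwEL×1, hwEl×1, hweL×1, hwel×1
HhwweeLl gametes: HweL×4, Hwel×4, hweL×4, hwel×4
HhWwEeLl×HhwweeLl grid (16·16=256): HHWwEeLL=4 HHWwEeLl=8 HHWwEell=4 HHWweeLL=4 HHWweeLl=8 HHWweell=4 HHwwEeLL=4 HHwwEeLl=8 HHwwEell=4 HHwweeLL=4 HHwweeLl=8 HHwweell=4 HhWwEeLL=8 HhWwEeLl=16 HhWwEell=8 HhWweeLL=8 HhWweeLl=16 HhWweell=8 HhwwEeLL=8 HhwwEeLl=16 HhwwEell=8 HhwweeLL=8 HhwweeLl=16 Hhwweell=8 hhWwEeLL=4 hhWwEeLl=8 hhWwEell=4 hhWweeLL=4 hhWweeLl=8 hhWweell=4 hhwwEeLL=4 hhwwEeLl=8 hhwwEell=4 hhwweeLL=4 hhwweeLl=8 hhwweell=4
hh ww E_ L_ hits 12/256; gcd=4; 12÷4/256÷4 = 3/64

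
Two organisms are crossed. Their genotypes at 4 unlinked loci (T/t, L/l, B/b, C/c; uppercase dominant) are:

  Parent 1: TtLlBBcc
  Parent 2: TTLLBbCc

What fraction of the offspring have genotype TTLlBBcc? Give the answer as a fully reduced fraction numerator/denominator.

TtLlBBcc gametes: TLBc×4, TlBc×4, tLBc×4, tlBc×4
TTLLBbCc gametes: TLBC×4, TLBc×4, TLbC×4, TLbc×4
TtLlBBcc×TTLLBbCc grid (16·16=256): TTLLBBCc=16 TTLLBBcc=16 TTLLBbCc=16 TTLLBbcc=16 TTLlBBCc=16 TTLlBBcc=16 TTLlBbCc=16 TTLlBbcc=16 TtLLBBCc=16 TtLLBBcc=16 TtLLBbCc=16 TtLLBbcc=16 TtLlBBCc=16 TtLlBBcc=16 TtLlBbCc=16 TtLlBbcc=16
TTLlBBcc hits 16/256; gcd=16; 16÷16/256÷16 = 1/16

P(TTLlBBcc) = 1/16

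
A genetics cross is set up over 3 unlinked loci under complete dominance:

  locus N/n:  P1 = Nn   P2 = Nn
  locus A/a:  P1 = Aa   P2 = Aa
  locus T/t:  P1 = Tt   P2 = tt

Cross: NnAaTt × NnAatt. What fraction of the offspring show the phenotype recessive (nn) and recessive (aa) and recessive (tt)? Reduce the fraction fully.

P(nn aa tt) = 1/32

NnAaTt gametes: NAT×1, NAt×1, NaT×1, Nat×1, nAT×1, nAt×1, naT×1, nat×1
NnAatt gametes: NAt×2, Nat×2, nAt×2, nat×2
NnAaTt×NnAatt grid (8·8=64): NNAATt=2 NNAAtt=2 NNAaTt=4 NNAatt=4 NNaaTt=2 NNaatt=2 NnAATt=4 NnAAtt=4 NnAaTt=8 NnAatt=8 NnaaTt=4 Nnaatt=4 nnAATt=2 nnAAtt=2 nnAaTt=4 nnAatt=4 nnaaTt=2 nnaatt=2
nn aa tt hits 2/64; gcd=2; 2÷2/64÷2 = 1/32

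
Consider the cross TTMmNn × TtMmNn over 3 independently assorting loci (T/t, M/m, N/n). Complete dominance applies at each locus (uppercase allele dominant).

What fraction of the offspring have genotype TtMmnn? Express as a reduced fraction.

TTMmNn gametes: TMN×2, TMn×2, TmN×2, Tmn×2
TtMmNn gametes: TMN×1, TMn×1, TmN×1, Tmn×1, tMN×1, tMn×1, tmN×1, tmn×1
TTMmNn×TtMmNn grid (8·8=64): TTMMNN=2 TTMMNn=4 TTMMnn=2 TTMmNN=4 TTMmNn=8 TTMmnn=4 TTmmNN=2 TTmmNn=4 TTmmnn=2 TtMMNN=2 TtMMNn=4 TtMMnn=2 TtMmNN=4 TtMmNn=8 TtMmnn=4 TtmmNN=2 TtmmNn=4 Ttmmnn=2
TtMmnn hits 4/64; gcd=4; 4÷4/64÷4 = 1/16

P(TtMmnn) = 1/16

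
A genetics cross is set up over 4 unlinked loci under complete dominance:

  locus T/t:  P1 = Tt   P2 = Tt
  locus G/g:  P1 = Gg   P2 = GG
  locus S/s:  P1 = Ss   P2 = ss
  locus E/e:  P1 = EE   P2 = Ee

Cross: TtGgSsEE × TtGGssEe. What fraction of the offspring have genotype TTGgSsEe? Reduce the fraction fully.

P(TTGgSsEe) = 1/32

TtGgSsEE gametes: TGSE×2, TGsE×2, TgSE×2, TgsE×2, tGSE×2, tGsE×2, tgSE×2, tgsE×2
TtGGssEe gametes: TGsE×4, TGse×4, tGsE×4, tGse×4
TtGgSsEE×TtGGssEe grid (16·16=256): TTGGSsEE=8 TTGGSsEe=8 TTGGssEE=8 TTGGssEe=8 TTGgSsEE=8 TTGgSsEe=8 TTGgssEE=8 TTGgssEe=8 TtGGSsEE=16 TtGGSsEe=16 TtGGssEE=16 TtGGssEe=16 TtGgSsEE=16 TtGgSsEe=16 TtGgssEE=16 TtGgssEe=16 ttGGSsEE=8 ttGGSsEe=8 ttGGssEE=8 ttGGssEe=8 ttGgSsEE=8 ttGgSsEe=8 ttGgssEE=8 ttGgssEe=8
TTGgSsEe hits 8/256; gcd=8; 8÷8/256÷8 = 1/32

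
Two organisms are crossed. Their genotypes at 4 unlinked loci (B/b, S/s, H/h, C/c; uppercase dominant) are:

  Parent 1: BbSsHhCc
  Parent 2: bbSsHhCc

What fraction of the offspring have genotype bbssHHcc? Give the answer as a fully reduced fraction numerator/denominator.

P(bbssHHcc) = 1/128

BbSsHhCc gametes: BSHC×1, BSHc×1, BShC×1, BShc×1, BsHC×1, BsHc×1, BshC×1, Bshc×1, bSHC×1, bSHc×1, bShC×1, bShc×1, bsHC×1, bsHc×1, bshC×1, bshc×1
bbSsHhCc gametes: bSHC×2, bSHc×2, bShC×2, bShc×2, bsHC×2, bsHc×2, bshC×2, bshc×2
BbSsHhCc×bbSsHhCc grid (16·16=256): BbSSHHCC=2 BbSSHHCc=4 BbSSHHcc=2 BbSSHhCC=4 BbSSHhCc=8 BbSSHhcc=4 BbSShhCC=2 BbSShhCc=4 BbSShhcc=2 BbSsHHCC=4 BbSsHHCc=8 BbSsHHcc=4 BbSsHhCC=8 BbSsHhCc=16 BbSsHhcc=8 BbSshhCC=4 BbSshhCc=8 BbSshhcc=4 BbssHHCC=2 BbssHHCc=4 BbssHHcc=2 BbssHhCC=4 BbssHhCc=8 BbssHhcc=4 BbsshhCC=2 BbsshhCc=4 Bbsshhcc=2 bbSSHHCC=2 bbSSHHCc=4 bbSSHHcc=2 bbSSHhCC=4 bbSSHhCc=8 bbSSHhcc=4 bbSShhCC=2 bbSShhCc=4 bbSShhcc=2 bbSsHHCC=4 bbSsHHCc=8 bbSsHHcc=4 bbSsHhCC=8 bbSsHhCc=16 bbSsHhcc=8 bbSshhCC=4 bbSshhCc=8 bbSshhcc=4 bbssHHCC=2 bbssHHCc=4 bbssHHcc=2 bbssHhCC=4 bbssHhCc=8 bbssHhcc=4 bbsshhCC=2 bbsshhCc=4 bbsshhcc=2
bbssHHcc hits 2/256; gcd=2; 2÷2/256÷2 = 1/128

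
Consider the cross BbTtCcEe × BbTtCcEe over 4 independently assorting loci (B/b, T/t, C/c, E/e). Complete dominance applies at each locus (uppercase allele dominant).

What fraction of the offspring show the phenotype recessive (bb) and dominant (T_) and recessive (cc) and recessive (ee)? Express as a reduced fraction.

P(bb T_ cc ee) = 3/256

BbTtCcEe gametes: BTCE×1, BTCe×1, BTcE×1, BTce×1, BtCE×1, BtCe×1, BtcE×1, Btce×1, bTCE×1, bTCe×1, bTcE×1, bTce×1, btCE×1, btCe×1, btcE×1, btce×1
BbTtCcEe gametes: BTCE×1, BTCe×1, BTcE×1, BTce×1, BtCE×1, BtCe×1, BtcE×1, Btce×1, bTCE×1, bTCe×1, bTcE×1, bTce×1, btCE×1, btCe×1, btcE×1, btce×1
BbTtCcEe×BbTtCcEe grid (16·16=256): BBTTCCEE=1 BBTTCCEe=2 BBTTCCee=1 BBTTCcEE=2 BBTTCcEe=4 BBTTCcee=2 BBTTccEE=1 BBTTccEe=2 BBTTccee=1 BBTtCCEE=2 BBTtCCEe=4 BBTtCCee=2 BBTtCcEE=4 BBTtCcEe=8 BBTtCcee=4 BBTtccEE=2 BBTtccEe=4 BBTtccee=2 BBttCCEE=1 BBttCCEe=2 BBttCCee=1 BBttCcEE=2 BBttCcEe=4 BBttCcee=2 BBttccEE=1 BBttccEe=2 BBttccee=1 BbTTCCEE=2 BbTTCCEe=4 BbTTCCee=2 BbTTCcEE=4 BbTTCcEe=8 BbTTCcee=4 BbTTccEE=2 BbTTccEe=4 BbTTccee=2 BbTtCCEE=4 BbTtCCEe=8 BbTtCCee=4 BbTtCcEE=8 BbTtCcEe=16 BbTtCcee=8 BbTtccEE=4 BbTtccEe=8 BbTtccee=4 BbttCCEE=2 BbttCCEe=4 BbttCCee=2 BbttCcEE=4 BbttCcEe=8 BbttCcee=4 BbttccEE=2 BbttccEe=4 Bbttccee=2 bbTTCCEE=1 bbTTCCEe=2 bbTTCCee=1 bbTTCcEE=2 bbTTCcEe=4 bbTTCcee=2 bbTTccEE=1 bbTTccEe=2 bbTTccee=1 bbTtCCEE=2 bbTtCCEe=4 bbTtCCee=2 bbTtCcEE=4 bbTtCcEe=8 bbTtCcee=4 bbTtccEE=2 bbTtccEe=4 bbTtccee=2 bbttCCEE=1 bbttCCEe=2 bbttCCee=1 bbttCcEE=2 bbttCcEe=4 bbttCcee=2 bbttccEE=1 bbttccEe=2 bbttccee=1
bb T_ cc ee hits 3/256; gcd=1; 3÷1/256÷1 = 3/256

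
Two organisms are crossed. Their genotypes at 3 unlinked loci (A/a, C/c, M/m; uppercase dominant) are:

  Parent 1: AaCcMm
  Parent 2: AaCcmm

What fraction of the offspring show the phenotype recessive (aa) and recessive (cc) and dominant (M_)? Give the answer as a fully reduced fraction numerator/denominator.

AaCcMm gametes: ACM×1, ACm×1, AcM×1, Acm×1, aCM×1, aCm×1, acM×1, acm×1
AaCcmm gametes: ACm×2, Acm×2, aCm×2, acm×2
AaCcMm×AaCcmm grid (8·8=64): AACCMm=2 AACCmm=2 AACcMm=4 AACcmm=4 AAccMm=2 AAccmm=2 AaCCMm=4 AaCCmm=4 AaCcMm=8 AaCcmm=8 AaccMm=4 Aaccmm=4 aaCCMm=2 aaCCmm=2 aaCcMm=4 aaCcmm=4 aaccMm=2 aaccmm=2
aa cc M_ hits 2/64; gcd=2; 2÷2/64÷2 = 1/32

P(aa cc M_) = 1/32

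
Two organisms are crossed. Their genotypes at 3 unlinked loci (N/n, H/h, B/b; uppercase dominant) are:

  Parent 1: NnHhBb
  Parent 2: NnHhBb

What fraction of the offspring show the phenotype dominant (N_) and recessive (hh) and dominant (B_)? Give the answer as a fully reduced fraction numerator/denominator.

NnHhBb gametes: NHB×1, NHb×1, NhB×1, Nhb×1, nHB×1, nHb×1, nhB×1, nhb×1
NnHhBb gametes: NHB×1, NHb×1, NhB×1, Nhb×1, nHB×1, nHb×1, nhB×1, nhb×1
NnHhBb×NnHhBb grid (8·8=64): NNHHBB=1 NNHHBb=2 NNHHbb=1 NNHhBB=2 NNHhBb=4 NNHhbb=2 NNhhBB=1 NNhhBb=2 NNhhbb=1 NnHHBB=2 NnHHBb=4 NnHHbb=2 NnHhBB=4 NnHhBb=8 NnHhbb=4 NnhhBB=2 NnhhBb=4 Nnhhbb=2 nnHHBB=1 nnHHBb=2 nnHHbb=1 nnHhBB=2 nnHhBb=4 nnHhbb=2 nnhhBB=1 nnhhBb=2 nnhhbb=1
N_ hh B_ hits 9/64; gcd=1; 9÷1/64÷1 = 9/64

P(N_ hh B_) = 9/64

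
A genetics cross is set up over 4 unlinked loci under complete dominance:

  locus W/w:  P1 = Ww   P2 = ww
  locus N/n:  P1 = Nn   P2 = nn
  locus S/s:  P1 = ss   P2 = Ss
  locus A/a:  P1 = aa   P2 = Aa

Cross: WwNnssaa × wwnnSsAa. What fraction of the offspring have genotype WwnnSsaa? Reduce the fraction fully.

WwNnssaa gametes: WNsa×4, Wnsa×4, wNsa×4, wnsa×4
wwnnSsAa gametes: wnSA×4, wnSa×4, wnsA×4, wnsa×4
WwNnssaa×wwnnSsAa grid (16·16=256): WwNnSsAa=16 WwNnSsaa=16 WwNnssAa=16 WwNnssaa=16 WwnnSsAa=16 WwnnSsaa=16 WwnnssAa=16 Wwnnssaa=16 wwNnSsAa=16 wwNnSsaa=16 wwNnssAa=16 wwNnssaa=16 wwnnSsAa=16 wwnnSsaa=16 wwnnssAa=16 wwnnssaa=16
WwnnSsaa hits 16/256; gcd=16; 16÷16/256÷16 = 1/16

P(WwnnSsaa) = 1/16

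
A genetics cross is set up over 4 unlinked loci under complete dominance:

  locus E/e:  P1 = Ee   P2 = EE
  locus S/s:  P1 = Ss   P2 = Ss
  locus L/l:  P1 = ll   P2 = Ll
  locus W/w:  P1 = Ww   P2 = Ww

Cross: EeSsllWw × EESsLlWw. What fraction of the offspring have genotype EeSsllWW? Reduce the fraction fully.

EeSsllWw gametes: ESlW×2, ESlw×2, EslW×2, Eslw×2, eSlW×2, eSlw×2, eslW×2, eslw×2
EESsLlWw gametes: ESLW×2, ESLw×2, ESlW×2, ESlw×2, EsLW×2, EsLw×2, EslW×2, Eslw×2
EeSsllWw×EESsLlWw grid (16·16=256): EESSLlWW=4 EESSLlWw=8 EESSLlww=4 EESSllWW=4 EESSllWw=8 EESSllww=4 EESsLlWW=8 EESsLlWw=16 EESsLlww=8 EESsllWW=8 EESsllWw=16 EESsllww=8 EEssLlWW=4 EEssLlWw=8 EEssLlww=4 EEssllWW=4 EEssllWw=8 EEssllww=4 EeSSLlWW=4 EeSSLlWw=8 EeSSLlww=4 EeSSllWW=4 EeSSllWw=8 EeSSllww=4 EeSsLlWW=8 EeSsLlWw=16 EeSsLlww=8 EeSsllWW=8 EeSsllWw=16 EeSsllww=8 EessLlWW=4 EessLlWw=8 EessLlww=4 EessllWW=4 EessllWw=8 Eessllww=4
EeSsllWW hits 8/256; gcd=8; 8÷8/256÷8 = 1/32

P(EeSsllWW) = 1/32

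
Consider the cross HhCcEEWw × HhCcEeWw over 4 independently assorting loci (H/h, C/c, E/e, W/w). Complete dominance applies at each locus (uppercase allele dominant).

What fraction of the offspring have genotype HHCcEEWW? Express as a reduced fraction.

HhCcEEWw gametes: HCEW×2, HCEw×2, HcEW×2, HcEw×2, hCEW×2, hCEw×2, hcEW×2, hcEw×2
HhCcEeWw gametes: HCEW×1, HCEw×1, HCeW×1, HCew×1, HcEW×1, HcEw×1, HceW×1, Hcew×1, hCEW×1, hCEw×1, hCeW×1, hCew×1, hcEW×1, hcEw×1, hceW×1, hcew×1
HhCcEEWw×HhCcEeWw grid (16·16=256): HHCCEEWW=2 HHCCEEWw=4 HHCCEEww=2 HHCCEeWW=2 HHCCEeWw=4 HHCCEeww=2 HHCcEEWW=4 HHCcEEWw=8 HHCcEEww=4 HHCcEeWW=4 HHCcEeWw=8 HHCcEeww=4 HHccEEWW=2 HHccEEWw=4 HHccEEww=2 HHccEeWW=2 HHccEeWw=4 HHccEeww=2 HhCCEEWW=4 HhCCEEWw=8 HhCCEEww=4 HhCCEeWW=4 HhCCEeWw=8 HhCCEeww=4 HhCcEEWW=8 HhCcEEWw=16 HhCcEEww=8 HhCcEeWW=8 HhCcEeWw=16 HhCcEeww=8 HhccEEWW=4 HhccEEWw=8 HhccEEww=4 HhccEeWW=4 HhccEeWw=8 HhccEeww=4 hhCCEEWW=2 hhCCEEWw=4 hhCCEEww=2 hhCCEeWW=2 hhCCEeWw=4 hhCCEeww=2 hhCcEEWW=4 hhCcEEWw=8 hhCcEEww=4 hhCcEeWW=4 hhCcEeWw=8 hhCcEeww=4 hhccEEWW=2 hhccEEWw=4 hhccEEww=2 hhccEeWW=2 hhccEeWw=4 hhccEeww=2
HHCcEEWW hits 4/256; gcd=4; 4÷4/256÷4 = 1/64

P(HHCcEEWW) = 1/64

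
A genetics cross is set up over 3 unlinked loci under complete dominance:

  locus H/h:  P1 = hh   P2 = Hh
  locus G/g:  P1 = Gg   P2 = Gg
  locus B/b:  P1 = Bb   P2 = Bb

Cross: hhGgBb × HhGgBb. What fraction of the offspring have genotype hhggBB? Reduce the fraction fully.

hhGgBb gametes: hGB×2, hGb×2, hgB×2, hgb×2
HhGgBb gametes: HGB×1, HGb×1, HgB×1, Hgb×1, hGB×1, hGb×1, hgB×1, hgb×1
hhGgBb×HhGgBb grid (8·8=64): HhGGBB=2 HhGGBb=4 HhGGbb=2 HhGgBB=4 HhGgBb=8 HhGgbb=4 HhggBB=2 HhggBb=4 Hhggbb=2 hhGGBB=2 hhGGBb=4 hhGGbb=2 hhGgBB=4 hhGgBb=8 hhGgbb=4 hhggBB=2 hhggBb=4 hhggbb=2
hhggBB hits 2/64; gcd=2; 2÷2/64÷2 = 1/32

P(hhggBB) = 1/32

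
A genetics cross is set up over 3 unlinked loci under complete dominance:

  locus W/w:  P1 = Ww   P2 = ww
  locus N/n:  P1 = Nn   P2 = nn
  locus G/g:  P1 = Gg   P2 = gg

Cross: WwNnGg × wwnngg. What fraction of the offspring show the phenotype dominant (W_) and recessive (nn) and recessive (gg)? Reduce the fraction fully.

WwNnGg gametes: WNG×1, WNg×1, WnG×1, Wng×1, wNG×1, wNg×1, wnG×1, wng×1
wwnngg gametes: wng×8
WwNnGg×wwnngg grid (8·8=64): WwNnGg=8 WwNngg=8 WwnnGg=8 Wwnngg=8 wwNnGg=8 wwNngg=8 wwnnGg=8 wwnngg=8
W_ nn gg hits 8/64; gcd=8; 8÷8/64÷8 = 1/8

P(W_ nn gg) = 1/8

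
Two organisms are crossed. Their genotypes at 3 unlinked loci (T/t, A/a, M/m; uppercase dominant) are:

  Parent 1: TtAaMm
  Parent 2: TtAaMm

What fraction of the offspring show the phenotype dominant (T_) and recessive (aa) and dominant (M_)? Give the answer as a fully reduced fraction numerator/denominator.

TtAaMm gametes: TAM×1, TAm×1, TaM×1, Tam×1, tAM×1, tAm×1, taM×1, tam×1
TtAaMm gametes: TAM×1, TAm×1, TaM×1, Tam×1, tAM×1, tAm×1, taM×1, tam×1
TtAaMm×TtAaMm grid (8·8=64): TTAAMM=1 TTAAMm=2 TTAAmm=1 TTAaMM=2 TTAaMm=4 TTAamm=2 TTaaMM=1 TTaaMm=2 TTaamm=1 TtAAMM=2 TtAAMm=4 TtAAmm=2 TtAaMM=4 TtAaMm=8 TtAamm=4 TtaaMM=2 TtaaMm=4 Ttaamm=2 ttAAMM=1 ttAAMm=2 ttAAmm=1 ttAaMM=2 ttAaMm=4 ttAamm=2 ttaaMM=1 ttaaMm=2 ttaamm=1
T_ aa M_ hits 9/64; gcd=1; 9÷1/64÷1 = 9/64

P(T_ aa M_) = 9/64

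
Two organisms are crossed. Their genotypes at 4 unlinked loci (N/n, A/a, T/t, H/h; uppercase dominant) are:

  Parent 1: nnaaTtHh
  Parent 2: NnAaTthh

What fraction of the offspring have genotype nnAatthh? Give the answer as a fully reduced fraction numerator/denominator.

P(nnAatthh) = 1/32

nnaaTtHh gametes: naTH×4, naTh×4, natH×4, nath×4
NnAaTthh gametes: NATh×2, NAth×2, NaTh×2, Nath×2, nATh×2, nAth×2, naTh×2, nath×2
nnaaTtHh×NnAaTthh grid (16·16=256): NnAaTTHh=8 NnAaTThh=8 NnAaTtHh=16 NnAaTthh=16 NnAattHh=8 NnAatthh=8 NnaaTTHh=8 NnaaTThh=8 NnaaTtHh=16 NnaaTthh=16 NnaattHh=8 Nnaatthh=8 nnAaTTHh=8 nnAaTThh=8 nnAaTtHh=16 nnAaTthh=16 nnAattHh=8 nnAatthh=8 nnaaTTHh=8 nnaaTThh=8 nnaaTtHh=16 nnaaTthh=16 nnaattHh=8 nnaatthh=8
nnAatthh hits 8/256; gcd=8; 8÷8/256÷8 = 1/32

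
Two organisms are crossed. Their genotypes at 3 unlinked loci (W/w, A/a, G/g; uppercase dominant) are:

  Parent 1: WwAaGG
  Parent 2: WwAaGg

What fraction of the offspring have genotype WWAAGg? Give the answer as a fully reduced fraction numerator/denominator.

WwAaGG gametes: WAG×2, WaG×2, wAG×2, waG×2
WwAaGg gametes: WAG×1, WAg×1, WaG×1, Wag×1, wAG×1, wAg×1, waG×1, wag×1
WwAaGG×WwAaGg grid (8·8=64): WWAAGG=2 WWAAGg=2 WWAaGG=4 WWAaGg=4 WWaaGG=2 WWaaGg=2 WwAAGG=4 WwAAGg=4 WwAaGG=8 WwAaGg=8 WwaaGG=4 WwaaGg=4 wwAAGG=2 wwAAGg=2 wwAaGG=4 wwAaGg=4 wwaaGG=2 wwaaGg=2
WWAAGg hits 2/64; gcd=2; 2÷2/64÷2 = 1/32

P(WWAAGg) = 1/32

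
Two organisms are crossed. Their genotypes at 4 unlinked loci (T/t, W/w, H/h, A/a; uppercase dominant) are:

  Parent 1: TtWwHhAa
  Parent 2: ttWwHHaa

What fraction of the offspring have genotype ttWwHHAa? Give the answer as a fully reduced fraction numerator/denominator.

P(ttWwHHAa) = 1/16

TtWwHhAa gametes: TWHA×1, TWHa×1, TWhA×1, TWha×1, TwHA×1, TwHa×1, TwhA×1, Twha×1, tWHA×1, tWHa×1, tWhA×1, tWha×1, twHA×1, twHa×1, twhA×1, twha×1
ttWwHHaa gametes: tWHa×8, twHa×8
TtWwHhAa×ttWwHHaa grid (16·16=256): TtWWHHAa=8 TtWWHHaa=8 TtWWHhAa=8 TtWWHhaa=8 TtWwHHAa=16 TtWwHHaa=16 TtWwHhAa=16 TtWwHhaa=16 TtwwHHAa=8 TtwwHHaa=8 TtwwHhAa=8 TtwwHhaa=8 ttWWHHAa=8 ttWWHHaa=8 ttWWHhAa=8 ttWWHhaa=8 ttWwHHAa=16 ttWwHHaa=16 ttWwHhAa=16 ttWwHhaa=16 ttwwHHAa=8 ttwwHHaa=8 ttwwHhAa=8 ttwwHhaa=8
ttWwHHAa hits 16/256; gcd=16; 16÷16/256÷16 = 1/16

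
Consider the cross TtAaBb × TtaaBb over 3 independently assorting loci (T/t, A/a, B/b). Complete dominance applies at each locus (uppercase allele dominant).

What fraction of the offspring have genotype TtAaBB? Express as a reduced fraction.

P(TtAaBB) = 1/16

TtAaBb gametes: TAB×1, TAb×1, TaB×1, Tab×1, tAB×1, tAb×1, taB×1, tab×1
TtaaBb gametes: TaB×2, Tab×2, taB×2, tab×2
TtAaBb×TtaaBb grid (8·8=64): TTAaBB=2 TTAaBb=4 TTAabb=2 TTaaBB=2 TTaaBb=4 TTaabb=2 TtAaBB=4 TtAaBb=8 TtAabb=4 TtaaBB=4 TtaaBb=8 Ttaabb=4 ttAaBB=2 ttAaBb=4 ttAabb=2 ttaaBB=2 ttaaBb=4 ttaabb=2
TtAaBB hits 4/64; gcd=4; 4÷4/64÷4 = 1/16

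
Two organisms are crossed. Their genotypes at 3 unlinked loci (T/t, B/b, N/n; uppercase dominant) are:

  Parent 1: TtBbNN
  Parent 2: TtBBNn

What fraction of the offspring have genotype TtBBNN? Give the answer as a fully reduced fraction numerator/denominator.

TtBbNN gametes: TBN×2, TbN×2, tBN×2, tbN×2
TtBBNn gametes: TBN×2, TBn×2, tBN×2, tBn×2
TtBbNN×TtBBNn grid (8·8=64): TTBBNN=4 TTBBNn=4 TTBbNN=4 TTBbNn=4 TtBBNN=8 TtBBNn=8 TtBbNN=8 TtBbNn=8 ttBBNN=4 ttBBNn=4 ttBbNN=4 ttBbNn=4
TtBBNN hits 8/64; gcd=8; 8÷8/64÷8 = 1/8

P(TtBBNN) = 1/8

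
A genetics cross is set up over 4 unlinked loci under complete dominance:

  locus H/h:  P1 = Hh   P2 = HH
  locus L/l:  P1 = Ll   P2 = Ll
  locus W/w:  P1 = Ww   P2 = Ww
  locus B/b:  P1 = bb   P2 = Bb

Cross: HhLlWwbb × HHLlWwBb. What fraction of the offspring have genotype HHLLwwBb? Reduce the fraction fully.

HhLlWwbb gametes: HLWb×2, HLwb×2, HlWb×2, Hlwb×2, hLWb×2, hLwb×2, hlWb×2, hlwb×2
HHLlWwBb gametes: HLWB×2, HLWb×2, HLwB×2, HLwb×2, HlWB×2, HlWb×2, HlwB×2, Hlwb×2
HhLlWwbb×HHLlWwBb grid (16·16=256): HHLLWWBb=4 HHLLWWbb=4 HHLLWwBb=8 HHLLWwbb=8 HHLLwwBb=4 HHLLwwbb=4 HHLlWWBb=8 HHLlWWbb=8 HHLlWwBb=16 HHLlWwbb=16 HHLlwwBb=8 HHLlwwbb=8 HHllWWBb=4 HHllWWbb=4 HHllWwBb=8 HHllWwbb=8 HHllwwBb=4 HHllwwbb=4 HhLLWWBb=4 HhLLWWbb=4 HhLLWwBb=8 HhLLWwbb=8 HhLLwwBb=4 HhLLwwbb=4 HhLlWWBb=8 HhLlWWbb=8 HhLlWwBb=16 HhLlWwbb=16 HhLlwwBb=8 HhLlwwbb=8 HhllWWBb=4 HhllWWbb=4 HhllWwBb=8 HhllWwbb=8 HhllwwBb=4 Hhllwwbb=4
HHLLwwBb hits 4/256; gcd=4; 4÷4/256÷4 = 1/64

P(HHLLwwBb) = 1/64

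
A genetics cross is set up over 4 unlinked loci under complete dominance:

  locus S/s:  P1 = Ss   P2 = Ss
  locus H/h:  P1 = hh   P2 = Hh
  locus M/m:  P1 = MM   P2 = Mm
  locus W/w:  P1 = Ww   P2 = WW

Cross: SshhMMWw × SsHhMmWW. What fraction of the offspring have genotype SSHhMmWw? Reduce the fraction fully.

P(SSHhMmWw) = 1/32

SshhMMWw gametes: ShMW×4, ShMw×4, shMW×4, shMw×4
SsHhMmWW gametes: SHMW×2, SHmW×2, ShMW×2, ShmW×2, sHMW×2, sHmW×2, shMW×2, shmW×2
SshhMMWw×SsHhMmWW grid (16·16=256): SSHhMMWW=8 SSHhMMWw=8 SSHhMmWW=8 SSHhMmWw=8 SShhMMWW=8 SShhMMWw=8 SShhMmWW=8 SShhMmWw=8 SsHhMMWW=16 SsHhMMWw=16 SsHhMmWW=16 SsHhMmWw=16 SshhMMWW=16 SshhMMWw=16 SshhMmWW=16 SshhMmWw=16 ssHhMMWW=8 ssHhMMWw=8 ssHhMmWW=8 ssHhMmWw=8 sshhMMWW=8 sshhMMWw=8 sshhMmWW=8 sshhMmWw=8
SSHhMmWw hits 8/256; gcd=8; 8÷8/256÷8 = 1/32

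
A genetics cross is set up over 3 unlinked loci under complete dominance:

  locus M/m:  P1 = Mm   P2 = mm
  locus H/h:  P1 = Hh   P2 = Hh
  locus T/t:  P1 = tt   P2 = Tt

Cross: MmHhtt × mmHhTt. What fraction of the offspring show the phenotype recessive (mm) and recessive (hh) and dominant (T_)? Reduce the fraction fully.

MmHhtt gametes: MHt×2, Mht×2, mHt×2, mht×2
mmHhTt gametes: mHT×2, mHt×2, mhT×2, mht×2
MmHhtt×mmHhTt grid (8·8=64): MmHHTt=4 MmHHtt=4 MmHhTt=8 MmHhtt=8 MmhhTt=4 Mmhhtt=4 mmHHTt=4 mmHHtt=4 mmHhTt=8 mmHhtt=8 mmhhTt=4 mmhhtt=4
mm hh T_ hits 4/64; gcd=4; 4÷4/64÷4 = 1/16

P(mm hh T_) = 1/16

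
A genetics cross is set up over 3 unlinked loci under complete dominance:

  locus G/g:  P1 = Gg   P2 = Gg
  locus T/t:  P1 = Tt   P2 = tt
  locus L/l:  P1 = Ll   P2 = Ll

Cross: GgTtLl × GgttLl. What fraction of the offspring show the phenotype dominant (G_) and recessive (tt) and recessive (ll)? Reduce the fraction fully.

GgTtLl gametes: GTL×1, GTl×1, GtL×1, Gtl×1, gTL×1, gTl×1, gtL×1, gtl×1
GgttLl gametes: GtL×2, Gtl×2, gtL×2, gtl×2
GgTtLl×GgttLl grid (8·8=64): GGTtLL=2 GGTtLl=4 GGTtll=2 GGttLL=2 GGttLl=4 GGttll=2 GgTtLL=4 GgTtLl=8 GgTtll=4 GgttLL=4 GgttLl=8 Ggttll=4 ggTtLL=2 ggTtLl=4 ggTtll=2 ggttLL=2 ggttLl=4 ggttll=2
G_ tt ll hits 6/64; gcd=2; 6÷2/64÷2 = 3/32

P(G_ tt ll) = 3/32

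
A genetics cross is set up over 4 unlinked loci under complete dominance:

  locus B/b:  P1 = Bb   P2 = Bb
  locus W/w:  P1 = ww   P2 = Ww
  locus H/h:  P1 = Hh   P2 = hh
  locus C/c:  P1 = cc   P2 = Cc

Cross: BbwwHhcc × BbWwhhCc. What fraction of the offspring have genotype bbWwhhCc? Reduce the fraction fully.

P(bbWwhhCc) = 1/32

BbwwHhcc gametes: BwHc×4, Bwhc×4, bwHc×4, bwhc×4
BbWwhhCc gametes: BWhC×2, BWhc×2, BwhC×2, Bwhc×2, bWhC×2, bWhc×2, bwhC×2, bwhc×2
BbwwHhcc×BbWwhhCc grid (16·16=256): BBWwHhCc=8 BBWwHhcc=8 BBWwhhCc=8 BBWwhhcc=8 BBwwHhCc=8 BBwwHhcc=8 BBwwhhCc=8 BBwwhhcc=8 BbWwHhCc=16 BbWwHhcc=16 BbWwhhCc=16 BbWwhhcc=16 BbwwHhCc=16 BbwwHhcc=16 BbwwhhCc=16 Bbwwhhcc=16 bbWwHhCc=8 bbWwHhcc=8 bbWwhhCc=8 bbWwhhcc=8 bbwwHhCc=8 bbwwHhcc=8 bbwwhhCc=8 bbwwhhcc=8
bbWwhhCc hits 8/256; gcd=8; 8÷8/256÷8 = 1/32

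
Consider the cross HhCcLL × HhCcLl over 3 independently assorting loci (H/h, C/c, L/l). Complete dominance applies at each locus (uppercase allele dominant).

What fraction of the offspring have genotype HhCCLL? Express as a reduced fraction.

HhCcLL gametes: HCL×2, HcL×2, hCL×2, hcL×2
HhCcLl gametes: HCL×1, HCl×1, HcL×1, Hcl×1, hCL×1, hCl×1, hcL×1, hcl×1
HhCcLL×HhCcLl grid (8·8=64): HHCCLL=2 HHCCLl=2 HHCcLL=4 HHCcLl=4 HHccLL=2 HHccLl=2 HhCCLL=4 HhCCLl=4 HhCcLL=8 HhCcLl=8 HhccLL=4 HhccLl=4 hhCCLL=2 hhCCLl=2 hhCcLL=4 hhCcLl=4 hhccLL=2 hhccLl=2
HhCCLL hits 4/64; gcd=4; 4÷4/64÷4 = 1/16

P(HhCCLL) = 1/16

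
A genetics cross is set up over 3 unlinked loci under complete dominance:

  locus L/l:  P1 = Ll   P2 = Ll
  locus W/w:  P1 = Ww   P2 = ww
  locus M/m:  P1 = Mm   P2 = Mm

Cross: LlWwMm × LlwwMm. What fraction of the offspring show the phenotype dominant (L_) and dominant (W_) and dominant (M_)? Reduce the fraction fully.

LlWwMm gametes: LWM×1, LWm×1, LwM×1, Lwm×1, lWM×1, lWm×1, lwM×1, lwm×1
LlwwMm gametes: LwM×2, Lwm×2, lwM×2, lwm×2
LlWwMm×LlwwMm grid (8·8=64): LLWwMM=2 LLWwMm=4 LLWwmm=2 LLwwMM=2 LLwwMm=4 LLwwmm=2 LlWwMM=4 LlWwMm=8 LlWwmm=4 LlwwMM=4 LlwwMm=8 Llwwmm=4 llWwMM=2 llWwMm=4 llWwmm=2 llwwMM=2 llwwMm=4 llwwmm=2
L_ W_ M_ hits 18/64; gcd=2; 18÷2/64÷2 = 9/32

P(L_ W_ M_) = 9/32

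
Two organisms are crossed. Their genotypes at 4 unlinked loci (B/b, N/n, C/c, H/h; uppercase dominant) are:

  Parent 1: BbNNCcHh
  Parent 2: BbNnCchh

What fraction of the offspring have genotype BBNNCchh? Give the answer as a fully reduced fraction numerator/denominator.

BbNNCcHh gametes: BNCH×2, BNCh×2, BNcH×2, BNch×2, bNCH×2, bNCh×2, bNcH×2, bNch×2
BbNnCchh gametes: BNCh×2, BNch×2, BnCh×2, Bnch×2, bNCh×2, bNch×2, bnCh×2, bnch×2
BbNNCcHh×BbNnCchh grid (16·16=256): BBNNCCHh=4 BBNNCChh=4 BBNNCcHh=8 BBNNCchh=8 BBNNccHh=4 BBNNcchh=4 BBNnCCHh=4 BBNnCChh=4 BBNnCcHh=8 BBNnCchh=8 BBNnccHh=4 BBNncchh=4 BbNNCCHh=8 BbNNCChh=8 BbNNCcHh=16 BbNNCchh=16 BbNNccHh=8 BbNNcchh=8 BbNnCCHh=8 BbNnCChh=8 BbNnCcHh=16 BbNnCchh=16 BbNnccHh=8 BbNncchh=8 bbNNCCHh=4 bbNNCChh=4 bbNNCcHh=8 bbNNCchh=8 bbNNccHh=4 bbNNcchh=4 bbNnCCHh=4 bbNnCChh=4 bbNnCcHh=8 bbNnCchh=8 bbNnccHh=4 bbNncchh=4
BBNNCchh hits 8/256; gcd=8; 8÷8/256÷8 = 1/32

P(BBNNCchh) = 1/32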